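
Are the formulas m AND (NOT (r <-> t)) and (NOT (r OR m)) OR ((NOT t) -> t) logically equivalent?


Compare truth tables:
m | r | t | φ | ψ
-----------------
F | F | F | F | T
T | F | F | F | F
F | T | F | F | F
T | T | F | T | F
F | F | T | F | T
T | F | T | T | T
F | T | T | F | T
T | T | T | F | T
They differ at row 1 (m=F, r=F, t=F): φ=F but ψ=T.

No, they are not logically equivalent.


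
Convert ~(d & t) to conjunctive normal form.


Step 1: Apply De Morgan: ¬(d ∧ t) = ¬d ∨ ¬t.

(~d) | (~t)


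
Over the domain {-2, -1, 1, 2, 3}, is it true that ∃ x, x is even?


Evaluate the predicate on each element: -2:T, -1:F, 1:F, 2:T, 3:F.
Witness x = -2 satisfies the predicate.

T


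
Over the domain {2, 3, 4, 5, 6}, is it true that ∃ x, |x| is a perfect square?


Evaluate the predicate on each element: 2:F, 3:F, 4:T, 5:F, 6:F.
Witness x = 4 satisfies the predicate.

T


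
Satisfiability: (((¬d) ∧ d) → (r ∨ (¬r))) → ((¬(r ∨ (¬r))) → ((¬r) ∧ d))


Search for a satisfying assignment over {d, r}.
Try d=F, r=F: the formula evaluates to T.
A satisfying assignment exists.

Satisfiable.


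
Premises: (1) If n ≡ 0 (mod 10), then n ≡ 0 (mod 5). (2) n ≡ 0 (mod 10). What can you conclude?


Modus ponens: from (P → Q) and P, infer Q.
P = 'n ≡ 0 (mod 10)' is asserted, and P → Q holds, so Q follows.

n ≡ 0 (mod 5).


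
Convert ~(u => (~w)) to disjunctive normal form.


Step 1: Rewrite implication then negate: ¬(¬u ∨ (¬w)) = u ∧ ¬(¬w).
Step 2: Eliminate any double negations (¬¬X = X).

u & w


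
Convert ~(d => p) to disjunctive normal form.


Step 1: Rewrite implication then negate: ¬(¬d ∨ p) = d ∧ ¬p.

d & (~p)


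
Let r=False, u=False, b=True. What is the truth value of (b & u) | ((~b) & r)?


Substitute r=False, u=False, b=True:
b & u = True & False = False
~b = False
(~b) & r = False & False = False
(b & u) | ((~b) & r) = False | False = False

False


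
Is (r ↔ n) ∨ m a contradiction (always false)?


Truth table over {m, n, r}:
m | n | r | φ
-------------
F | F | F | T
T | F | F | T
F | T | F | F
T | T | F | T
F | F | T | F
T | F | T | T
F | T | T | T
T | T | T | T
Satisfying assignment at row 1: m=F, n=F, r=F gives T.

No, it is not a contradiction.


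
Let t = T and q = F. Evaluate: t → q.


Implication is false only when antecedent is true and consequent is false.
Substitute: t=T, q=F.
T → F evaluates to F.

F


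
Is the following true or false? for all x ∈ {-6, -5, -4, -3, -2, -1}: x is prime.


Evaluate the predicate on each element: -6:F, -5:F, -4:F, -3:F, -2:F, -1:F.
Counterexample x = -6 fails the predicate.

F


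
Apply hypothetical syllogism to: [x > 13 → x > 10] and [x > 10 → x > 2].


Hypothetical syllogism: from (P → Q) and (Q → R), infer (P → R).
Chain the two implications through the shared middle term 'x > 10'.

x > 13 → x > 2


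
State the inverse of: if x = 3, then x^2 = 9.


The inverse of (P → Q) is (¬P → ¬Q). It is equivalent to the converse, not to the original.
Here P = 'x = 3' and Q = 'x^2 = 9'.

If not (x = 3), then not (x^2 = 9).


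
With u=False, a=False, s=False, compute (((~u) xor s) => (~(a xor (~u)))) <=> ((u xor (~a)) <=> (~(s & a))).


Substitute u=False, a=False, s=False:
… (earlier sub-steps elided)
~u = True
a xor (~u) = False xor True = True
~(a xor (~u)) = False
((~u) xor s) => (~(a xor (~u))) = True => False = False
~a = True
u xor (~a) = False xor True = True
s & a = False & False = False
~(s & a) = True
(u xor (~a)) <=> (~(s & a)) = True <=> True = True
(((~u) xor s) => (~(a xor (~u)))) <=> ((u xor (~a)) <=> (~(s & a))) = False <=> True = False

False


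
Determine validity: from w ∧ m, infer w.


This matches the form of conjunction elimination: the conclusion follows in every model of the premises.

Valid.


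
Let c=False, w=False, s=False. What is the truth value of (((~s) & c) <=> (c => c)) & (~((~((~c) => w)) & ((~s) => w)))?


Substitute c=False, w=False, s=False:
… (earlier sub-steps elided)
c => c = False => False = True
((~s) & c) <=> (c => c) = False <=> True = False
~c = True
(~c) => w = True => False = False
~((~c) => w) = True
~s = True
(~s) => w = True => False = False
(~((~c) => w)) & ((~s) => w) = True & False = False
~((~((~c) => w)) & ((~s) => w)) = True
(((~s) & c) <=> (c => c)) & (~((~((~c) => w)) & ((~s) => w))) = False & True = False

False


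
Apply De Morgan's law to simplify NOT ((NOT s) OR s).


De Morgan: the negation of a disjunction is the conjunction of the negations.
Distribute NOT across OR, flipping it to AND, and negate each literal.

s AND (NOT s)


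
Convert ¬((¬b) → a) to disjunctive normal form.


Step 1: Rewrite implication then negate: ¬(¬(¬b) ∨ a) = (¬b) ∧ ¬a.

(¬b) ∧ (¬a)


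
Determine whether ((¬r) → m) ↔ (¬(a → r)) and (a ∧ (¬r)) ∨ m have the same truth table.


Compare truth tables:
a | m | r | φ | ψ
-----------------
F | F | F | T | F
T | F | F | F | T
F | T | F | F | T
T | T | F | T | T
F | F | T | F | F
T | F | T | F | F
F | T | T | F | T
T | T | T | F | T
They differ at row 1 (a=F, m=F, r=F): φ=T but ψ=F.

No, they are not logically equivalent.


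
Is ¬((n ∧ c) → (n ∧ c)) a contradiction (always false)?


Truth table over {c, n}:
c | n | φ
---------
F | F | F
T | F | F
F | T | F
T | T | F
Every row is false.

Yes, it is a contradiction.


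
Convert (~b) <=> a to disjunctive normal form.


Step 1: (¬b) ↔ a is true exactly when both agree: ((¬b) ∧ a) ∨ (¬(¬b) ∧ ¬a).
Step 2: Eliminate any double negations (¬¬X = X).

((~b) & a) | (b & (~a))


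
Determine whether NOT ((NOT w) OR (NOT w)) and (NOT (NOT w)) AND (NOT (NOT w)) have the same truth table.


Compare truth tables:
w | φ | ψ
---------
F | F | F
T | T | T
The columns φ and ψ agree on every row.

Yes, they are logically equivalent.


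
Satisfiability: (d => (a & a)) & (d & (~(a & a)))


Check all 4 assignments over {a, d}:
a | d | φ
---------
False | False | False
True | False | False
False | True | False
True | True | False
No assignment makes the formula true.

Unsatisfiable.


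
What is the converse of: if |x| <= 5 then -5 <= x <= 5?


The converse of (P → Q) is (Q → P). It is not in general equivalent to the original.
Here P = '|x| <= 5' and Q = '-5 <= x <= 5'.

If -5 <= x <= 5, then |x| <= 5.


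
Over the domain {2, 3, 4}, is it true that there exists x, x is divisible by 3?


Evaluate the predicate on each element: 2:F, 3:T, 4:F.
Witness x = 3 satisfies the predicate.

T


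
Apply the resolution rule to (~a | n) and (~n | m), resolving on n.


The clauses contain complementary literals n and ~n.
Resolution eliminates this pair and disjoins the remaining literals (merging duplicates).

(~a | m)


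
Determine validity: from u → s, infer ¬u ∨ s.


This matches the form of material implication: the conclusion follows in every model of the premises.

Valid.


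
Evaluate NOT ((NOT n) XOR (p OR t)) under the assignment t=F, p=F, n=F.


Substitute t=F, p=F, n=F:
NOT n = T
p OR t = F OR F = F
(NOT n) XOR (p OR t) = T XOR F = T
NOT ((NOT n) XOR (p OR t)) = F

F


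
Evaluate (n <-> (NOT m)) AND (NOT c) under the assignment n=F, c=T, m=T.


Substitute n=F, c=T, m=T:
NOT m = F
n <-> (NOT m) = F <-> F = T
NOT c = F
(n <-> (NOT m)) AND (NOT c) = T AND F = F

F


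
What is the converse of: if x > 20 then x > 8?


The converse of (P → Q) is (Q → P). It is not in general equivalent to the original.
Here P = 'x > 20' and Q = 'x > 8'.

If x > 8, then x > 20.


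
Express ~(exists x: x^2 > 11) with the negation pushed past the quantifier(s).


¬(forall x: φ) = exists x: ¬φ, and ¬(exists x: φ) = forall x: ¬φ.
Apply to the existential statement.

forall x: ~(x^2 > 11)


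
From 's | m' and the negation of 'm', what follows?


Disjunctive syllogism: from (P ∨ Q) and ¬P, infer Q.
One disjunct, 'm', is ruled out; the other must hold.

s


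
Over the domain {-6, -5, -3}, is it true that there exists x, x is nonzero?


Evaluate the predicate on each element: -6:T, -5:T, -3:T.
Witness x = -6 satisfies the predicate.

T


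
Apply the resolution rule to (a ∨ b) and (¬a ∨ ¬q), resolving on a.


The clauses contain complementary literals a and ¬a.
Resolution eliminates this pair and disjoins the remaining literals (merging duplicates).

(b ∨ ¬q)


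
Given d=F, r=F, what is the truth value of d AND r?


Conjunction is true only when both operands are true.
Substitute: d=F, r=F.
F AND F evaluates to F.

F


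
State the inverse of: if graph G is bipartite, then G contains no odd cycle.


The inverse of (P → Q) is (¬P → ¬Q). It is equivalent to the converse, not to the original.
Here P = 'graph G is bipartite' and Q = 'G contains no odd cycle'.

If not (graph G is bipartite), then not (G contains no odd cycle).


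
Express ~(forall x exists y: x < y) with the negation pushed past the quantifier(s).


Negation flips each quantifier (∀↔∃) and negates the inner predicate.
¬(forall x exists y: φ) = exists x forall y: ¬φ.

exists x forall y: ~(x < y)


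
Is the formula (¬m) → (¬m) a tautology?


Build the truth table over {m}:
m | φ
-----
F | T
T | T
Every row evaluates to true.

Yes, it is a tautology.


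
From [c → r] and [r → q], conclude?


Hypothetical syllogism: from (P → Q) and (Q → R), infer (P → R).
Chain the two implications through the shared middle term 'r'.

c → q


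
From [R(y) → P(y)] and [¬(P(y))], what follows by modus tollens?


Modus tollens: from (P → Q) and ¬Q, infer ¬P.
Q = 'P(y)' is denied; since P → Q, P must also fail.

Not (R(y)).


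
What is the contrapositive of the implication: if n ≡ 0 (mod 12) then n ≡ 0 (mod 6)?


The contrapositive of (P → Q) is (¬Q → ¬P); it is logically equivalent to the original.
Here P = 'n ≡ 0 (mod 12)' and Q = 'n ≡ 0 (mod 6)'.

If not (n ≡ 0 (mod 6)), then not (n ≡ 0 (mod 12)).


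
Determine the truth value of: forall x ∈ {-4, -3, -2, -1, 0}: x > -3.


Evaluate the predicate on each element: -4:False, -3:False, -2:True, -1:True, 0:True.
Counterexample x = -4 fails the predicate.

False


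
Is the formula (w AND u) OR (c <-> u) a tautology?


Build the truth table over {c, u, w}:
c | u | w | φ
-------------
F | F | F | T
T | F | F | F
F | T | F | F
T | T | F | T
F | F | T | T
T | F | T | F
F | T | T | T
T | T | T | T
Counterexample at row 2: with c=T, u=F, w=F, the formula is F.

No, it is not a tautology.


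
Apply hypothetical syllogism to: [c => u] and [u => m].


Hypothetical syllogism: from (P → Q) and (Q → R), infer (P → R).
Chain the two implications through the shared middle term 'u'.

c => m


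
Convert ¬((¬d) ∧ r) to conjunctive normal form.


Step 1: Apply De Morgan: ¬((¬d) ∧ r) = ¬(¬d) ∨ ¬r.
Step 2: Eliminate any double negations (¬¬X = X).

d ∨ (¬r)


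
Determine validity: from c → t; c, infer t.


This matches the form of modus ponens: the conclusion follows in every model of the premises.

Valid.


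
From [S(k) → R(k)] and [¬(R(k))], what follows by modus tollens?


Modus tollens: from (P → Q) and ¬Q, infer ¬P.
Q = 'R(k)' is denied; since P → Q, P must also fail.

Not (S(k)).


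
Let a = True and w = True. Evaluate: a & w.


Conjunction is true only when both operands are true.
Substitute: a=True, w=True.
True & True evaluates to True.

True


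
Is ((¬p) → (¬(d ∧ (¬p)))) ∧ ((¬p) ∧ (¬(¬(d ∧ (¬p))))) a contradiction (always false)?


Truth table over {d, p}:
d | p | φ
---------
F | F | F
T | F | F
F | T | F
T | T | F
Every row is false.

Yes, it is a contradiction.


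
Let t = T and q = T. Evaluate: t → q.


Implication is false only when antecedent is true and consequent is false.
Substitute: t=T, q=T.
T → T evaluates to T.

T


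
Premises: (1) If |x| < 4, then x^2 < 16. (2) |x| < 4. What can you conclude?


Modus ponens: from (P → Q) and P, infer Q.
P = '|x| < 4' is asserted, and P → Q holds, so Q follows.

x^2 < 16.


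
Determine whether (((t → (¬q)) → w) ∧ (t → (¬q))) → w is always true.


Build the truth table over {q, t, w}:
q | t | w | φ
-------------
F | F | F | T
T | F | F | T
F | T | F | T
T | T | F | T
F | F | T | T
T | F | T | T
F | T | T | T
T | T | T | T
Every row evaluates to true.

Yes, it is a tautology.


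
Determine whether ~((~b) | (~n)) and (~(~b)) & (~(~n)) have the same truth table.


Compare truth tables:
b | n | φ | ψ
-------------
False | False | False | False
True | False | False | False
False | True | False | False
True | True | True | True
The columns φ and ψ agree on every row.

Yes, they are logically equivalent.


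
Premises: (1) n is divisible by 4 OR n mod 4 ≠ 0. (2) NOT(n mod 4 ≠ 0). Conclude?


Disjunctive syllogism: from (P ∨ Q) and ¬P, infer Q.
One disjunct, 'n mod 4 ≠ 0', is ruled out; the other must hold.

n is divisible by 4


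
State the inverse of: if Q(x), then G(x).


The inverse of (P → Q) is (¬P → ¬Q). It is equivalent to the converse, not to the original.
Here P = 'Q(x)' and Q = 'G(x)'.

If not (Q(x)), then not (G(x)).


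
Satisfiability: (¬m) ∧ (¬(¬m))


Check all 2 assignments over {m}:
m | φ
-----
F | F
T | F
No assignment makes the formula true.

Unsatisfiable.


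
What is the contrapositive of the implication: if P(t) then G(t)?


The contrapositive of (P → Q) is (¬Q → ¬P); it is logically equivalent to the original.
Here P = 'P(t)' and Q = 'G(t)'.

If not (G(t)), then not (P(t)).


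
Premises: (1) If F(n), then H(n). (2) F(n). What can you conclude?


Modus ponens: from (P → Q) and P, infer Q.
P = 'F(n)' is asserted, and P → Q holds, so Q follows.

H(n).


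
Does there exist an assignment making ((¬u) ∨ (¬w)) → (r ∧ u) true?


Search for a satisfying assignment over {r, u, w}.
Try r=T, u=T, w=F: the formula evaluates to T.
A satisfying assignment exists.

Satisfiable.


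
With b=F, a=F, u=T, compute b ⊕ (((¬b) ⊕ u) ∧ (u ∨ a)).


Substitute b=F, a=F, u=T:
¬b = T
(¬b) ⊕ u = T ⊕ T = F
u ∨ a = T ∨ F = T
((¬b) ⊕ u) ∧ (u ∨ a) = F ∧ T = F
b ⊕ (((¬b) ⊕ u) ∧ (u ∨ a)) = F ⊕ F = F

F


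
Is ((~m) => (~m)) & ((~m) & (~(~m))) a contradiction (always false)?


Truth table over {m}:
m | φ
-----
False | False
True | False
Every row is false.

Yes, it is a contradiction.


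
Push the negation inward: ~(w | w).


De Morgan: the negation of a disjunction is the conjunction of the negations.
Distribute ~ across |, flipping it to &, and negate each literal.

(~w) & (~w)


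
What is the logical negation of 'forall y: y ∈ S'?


¬(forall x: φ) = exists x: ¬φ, and ¬(exists x: φ) = forall x: ¬φ.
Apply to the universal statement.

exists y: ~(y ∈ S)


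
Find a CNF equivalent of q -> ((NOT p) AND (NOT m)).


Step 1: Rewrite q → ((¬p) ∧ (¬m)) as ¬q ∨ ((¬p) ∧ (¬m)).
Step 2: Distribute ∨ over ∧.

((NOT q) OR (NOT p)) AND ((NOT q) OR (NOT m))


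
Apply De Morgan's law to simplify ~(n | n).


De Morgan: the negation of a disjunction is the conjunction of the negations.
Distribute ~ across |, flipping it to &, and negate each literal.

(~n) & (~n)


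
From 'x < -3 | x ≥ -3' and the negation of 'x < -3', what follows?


Disjunctive syllogism: from (P ∨ Q) and ¬P, infer Q.
One disjunct, 'x < -3', is ruled out; the other must hold.

x ≥ -3


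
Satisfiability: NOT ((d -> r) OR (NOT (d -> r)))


Check all 4 assignments over {d, r}:
d | r | φ
---------
F | F | F
T | F | F
F | T | F
T | T | F
No assignment makes the formula true.

Unsatisfiable.


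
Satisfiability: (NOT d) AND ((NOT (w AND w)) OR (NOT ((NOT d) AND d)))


Search for a satisfying assignment over {d, w}.
Try d=F, w=F: the formula evaluates to T.
A satisfying assignment exists.

Satisfiable.


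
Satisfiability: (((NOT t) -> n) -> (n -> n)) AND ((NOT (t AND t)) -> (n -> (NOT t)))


Search for a satisfying assignment over {n, t}.
Try n=F, t=F: the formula evaluates to T.
A satisfying assignment exists.

Satisfiable.


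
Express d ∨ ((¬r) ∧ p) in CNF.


Step 1: Distribute ∨ over ∧: d ∨ ((¬r) ∧ p) = (d ∨ (¬r)) ∧ (d ∨ p).

(d ∨ (¬r)) ∧ (d ∨ p)


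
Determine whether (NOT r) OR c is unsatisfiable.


Truth table over {c, r}:
c | r | φ
---------
F | F | T
T | F | T
F | T | F
T | T | T
Satisfying assignment at row 1: c=F, r=F gives T.

No, it is not a contradiction.


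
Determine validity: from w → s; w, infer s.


This matches the form of modus ponens: the conclusion follows in every model of the premises.

Valid.


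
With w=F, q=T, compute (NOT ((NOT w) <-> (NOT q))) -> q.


Substitute w=F, q=T:
NOT w = T
NOT q = F
(NOT w) <-> (NOT q) = T <-> F = F
NOT ((NOT w) <-> (NOT q)) = T
(NOT ((NOT w) <-> (NOT q))) -> q = T -> T = T

T


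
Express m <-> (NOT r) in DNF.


Step 1: m ↔ (¬r) is true exactly when both agree: (m ∧ (¬r)) ∨ (¬m ∧ ¬(¬r)).
Step 2: Eliminate any double negations (¬¬X = X).

(m AND (NOT r)) OR ((NOT m) AND r)


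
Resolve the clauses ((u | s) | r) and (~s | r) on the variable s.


The clauses contain complementary literals s and ~s.
Resolution eliminates this pair and disjoins the remaining literals (merging duplicates).

(r | u)


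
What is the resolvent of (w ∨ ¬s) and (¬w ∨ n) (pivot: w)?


The clauses contain complementary literals w and ¬w.
Resolution eliminates this pair and disjoins the remaining literals (merging duplicates).

(¬s ∨ n)


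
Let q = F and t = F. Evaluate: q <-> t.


Biconditional is true when both operands have the same truth value.
Substitute: q=F, t=F.
F <-> F evaluates to T.

T


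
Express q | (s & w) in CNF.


Step 1: Distribute ∨ over ∧: q ∨ (s ∧ w) = (q ∨ s) ∧ (q ∨ w).

(q | s) & (q | w)


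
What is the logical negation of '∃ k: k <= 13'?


¬(∀ x: φ) = ∃ x: ¬φ, and ¬(∃ x: φ) = ∀ x: ¬φ.
Apply to the existential statement.

∀ k: ¬(k <= 13)


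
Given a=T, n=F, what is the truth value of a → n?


Implication is false only when antecedent is true and consequent is false.
Substitute: a=T, n=F.
T → F evaluates to F.

F


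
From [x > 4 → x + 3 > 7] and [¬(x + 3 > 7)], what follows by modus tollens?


Modus tollens: from (P → Q) and ¬Q, infer ¬P.
Q = 'x + 3 > 7' is denied; since P → Q, P must also fail.

Not (x > 4).


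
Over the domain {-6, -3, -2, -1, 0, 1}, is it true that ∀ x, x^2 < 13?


Evaluate the predicate on each element: -6:F, -3:T, -2:T, -1:T, 0:T, 1:T.
Counterexample x = -6 fails the predicate.

F


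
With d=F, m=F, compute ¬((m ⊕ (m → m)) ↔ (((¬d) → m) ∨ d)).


Substitute d=F, m=F:
m → m = F → F = T
m ⊕ (m → m) = F ⊕ T = T
¬d = T
(¬d) → m = T → F = F
((¬d) → m) ∨ d = F ∨ F = F
(m ⊕ (m → m)) ↔ (((¬d) → m) ∨ d) = T ↔ F = F
¬((m ⊕ (m → m)) ↔ (((¬d) → m) ∨ d)) = T

T


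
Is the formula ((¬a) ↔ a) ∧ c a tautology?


Build the truth table over {a, c}:
a | c | φ
---------
F | F | F
T | F | F
F | T | F
T | T | F
Counterexample at row 1: with a=F, c=F, the formula is F.

No, it is not a tautology.


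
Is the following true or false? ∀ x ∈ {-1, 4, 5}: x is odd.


Evaluate the predicate on each element: -1:T, 4:F, 5:T.
Counterexample x = 4 fails the predicate.

F


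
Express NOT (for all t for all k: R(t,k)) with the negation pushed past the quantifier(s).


Negation flips each quantifier (∀↔∃) and negates the inner predicate.
¬(for all t for all k: φ) = there exists t there exists k: ¬φ.

there exists t there exists k: NOT(R(t,k))


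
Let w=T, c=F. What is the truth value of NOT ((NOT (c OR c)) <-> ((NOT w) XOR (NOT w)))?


Substitute w=T, c=F:
c OR c = F OR F = F
NOT (c OR c) = T
NOT w = F
NOT w = F
(NOT w) XOR (NOT w) = F XOR F = F
(NOT (c OR c)) <-> ((NOT w) XOR (NOT w)) = T <-> F = F
NOT ((NOT (c OR c)) <-> ((NOT w) XOR (NOT w))) = T

T


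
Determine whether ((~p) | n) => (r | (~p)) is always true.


Build the truth table over {n, p, r}:
n | p | r | φ
-------------
False | False | False | True
True | False | False | True
False | True | False | True
True | True | False | False
False | False | True | True
True | False | True | True
False | True | True | True
True | True | True | True
Counterexample at row 4: with n=True, p=True, r=False, the formula is False.

No, it is not a tautology.


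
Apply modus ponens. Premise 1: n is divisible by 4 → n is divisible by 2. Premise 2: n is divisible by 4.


Modus ponens: from (P → Q) and P, infer Q.
P = 'n is divisible by 4' is asserted, and P → Q holds, so Q follows.

n is divisible by 2.


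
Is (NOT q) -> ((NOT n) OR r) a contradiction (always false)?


Truth table over {n, q, r}:
n | q | r | φ
-------------
F | F | F | T
T | F | F | F
F | T | F | T
T | T | F | T
F | F | T | T
T | F | T | T
F | T | T | T
T | T | T | T
Satisfying assignment at row 1: n=F, q=F, r=F gives T.

No, it is not a contradiction.


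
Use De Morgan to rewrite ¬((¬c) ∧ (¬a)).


De Morgan: the negation of a conjunction is the disjunction of the negations.
Distribute ¬ across ∧, flipping it to ∨, and negate each literal.

c ∨ a


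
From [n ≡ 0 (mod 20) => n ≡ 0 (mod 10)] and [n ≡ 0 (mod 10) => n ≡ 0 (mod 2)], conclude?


Hypothetical syllogism: from (P → Q) and (Q → R), infer (P → R).
Chain the two implications through the shared middle term 'n ≡ 0 (mod 10)'.

n ≡ 0 (mod 20) => n ≡ 0 (mod 2)


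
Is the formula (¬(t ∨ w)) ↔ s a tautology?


Build the truth table over {s, t, w}:
s | t | w | φ
-------------
F | F | F | F
T | F | F | T
F | T | F | T
T | T | F | F
F | F | T | T
T | F | T | F
F | T | T | T
T | T | T | F
Counterexample at row 1: with s=F, t=F, w=F, the formula is F.

No, it is not a tautology.


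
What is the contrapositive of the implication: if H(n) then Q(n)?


The contrapositive of (P → Q) is (¬Q → ¬P); it is logically equivalent to the original.
Here P = 'H(n)' and Q = 'Q(n)'.

If not (Q(n)), then not (H(n)).


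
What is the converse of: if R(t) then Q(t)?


The converse of (P → Q) is (Q → P). It is not in general equivalent to the original.
Here P = 'R(t)' and Q = 'Q(t)'.

If Q(t), then R(t).


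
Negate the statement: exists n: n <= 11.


¬(forall x: φ) = exists x: ¬φ, and ¬(exists x: φ) = forall x: ¬φ.
Apply to the existential statement.

forall n: ~(n <= 11)


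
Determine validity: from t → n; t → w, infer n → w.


This is (no valid rule). There exist truth assignments where the premises are all true but the conclusion is false.

Invalid.


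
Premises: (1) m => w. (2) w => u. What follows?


Hypothetical syllogism: from (P → Q) and (Q → R), infer (P → R).
Chain the two implications through the shared middle term 'w'.

m => u


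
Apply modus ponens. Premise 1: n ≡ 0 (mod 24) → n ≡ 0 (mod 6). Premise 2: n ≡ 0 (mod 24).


Modus ponens: from (P → Q) and P, infer Q.
P = 'n ≡ 0 (mod 24)' is asserted, and P → Q holds, so Q follows.

n ≡ 0 (mod 6).


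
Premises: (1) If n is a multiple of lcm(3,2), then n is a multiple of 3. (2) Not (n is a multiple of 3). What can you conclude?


Modus tollens: from (P → Q) and ¬Q, infer ¬P.
Q = 'n is a multiple of 3' is denied; since P → Q, P must also fail.

Not (n is a multiple of lcm(3,2)).


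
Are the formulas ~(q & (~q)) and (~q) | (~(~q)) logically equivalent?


Compare truth tables:
q | φ | ψ
---------
False | True | True
True | True | True
The columns φ and ψ agree on every row.

Yes, they are logically equivalent.


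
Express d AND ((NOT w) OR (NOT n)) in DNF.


Step 1: Distribute ∧ over ∨: d ∧ ((¬w) ∨ (¬n)) = (d ∧ (¬w)) ∨ (d ∧ (¬n)).

(d AND (NOT w)) OR (d AND (NOT n))


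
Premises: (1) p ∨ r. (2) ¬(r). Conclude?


Disjunctive syllogism: from (P ∨ Q) and ¬P, infer Q.
One disjunct, 'r', is ruled out; the other must hold.

p


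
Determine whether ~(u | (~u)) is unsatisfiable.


Truth table over {u}:
u | φ
-----
False | False
True | False
Every row is false.

Yes, it is a contradiction.


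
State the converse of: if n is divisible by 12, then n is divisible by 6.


The converse of (P → Q) is (Q → P). It is not in general equivalent to the original.
Here P = 'n is divisible by 12' and Q = 'n is divisible by 6'.

If n is divisible by 6, then n is divisible by 12.


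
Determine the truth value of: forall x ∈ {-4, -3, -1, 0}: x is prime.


Evaluate the predicate on each element: -4:False, -3:False, -1:False, 0:False.
Counterexample x = -4 fails the predicate.

False


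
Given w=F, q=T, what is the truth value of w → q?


Implication is false only when antecedent is true and consequent is false.
Substitute: w=F, q=T.
F → T evaluates to T.

T


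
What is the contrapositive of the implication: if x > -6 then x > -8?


The contrapositive of (P → Q) is (¬Q → ¬P); it is logically equivalent to the original.
Here P = 'x > -6' and Q = 'x > -8'.

If not (x > -8), then not (x > -6).


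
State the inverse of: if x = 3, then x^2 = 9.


The inverse of (P → Q) is (¬P → ¬Q). It is equivalent to the converse, not to the original.
Here P = 'x = 3' and Q = 'x^2 = 9'.

If not (x = 3), then not (x^2 = 9).


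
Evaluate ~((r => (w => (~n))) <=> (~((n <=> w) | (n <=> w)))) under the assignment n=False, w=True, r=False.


Substitute n=False, w=True, r=False:
~n = True
w => (~n) = True => True = True
r => (w => (~n)) = False => True = True
n <=> w = False <=> True = False
n <=> w = False <=> True = False
(n <=> w) | (n <=> w) = False | False = False
~((n <=> w) | (n <=> w)) = True
(r => (w => (~n))) <=> (~((n <=> w) | (n <=> w))) = True <=> True = True
~((r => (w => (~n))) <=> (~((n <=> w) | (n <=> w)))) = False

False


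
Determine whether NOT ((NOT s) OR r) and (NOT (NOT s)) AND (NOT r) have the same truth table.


Compare truth tables:
r | s | φ | ψ
-------------
F | F | F | F
T | F | F | F
F | T | T | T
T | T | F | F
The columns φ and ψ agree on every row.

Yes, they are logically equivalent.


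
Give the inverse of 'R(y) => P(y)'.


The inverse of (P → Q) is (¬P → ¬Q). It is equivalent to the converse, not to the original.
Here P = 'R(y)' and Q = 'P(y)'.

If not (R(y)), then not (P(y)).


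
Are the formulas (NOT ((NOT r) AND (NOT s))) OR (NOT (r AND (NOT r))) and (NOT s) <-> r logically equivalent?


Compare truth tables:
r | s | φ | ψ
-------------
F | F | T | F
T | F | T | T
F | T | T | T
T | T | T | F
They differ at row 1 (r=F, s=F): φ=T but ψ=F.

No, they are not logically equivalent.


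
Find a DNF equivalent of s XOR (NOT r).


Step 1: s ⊕ (¬r) is true exactly when they disagree: (s ∧ ¬(¬r)) ∨ (¬s ∧ (¬r)).
Step 2: Eliminate any double negations (¬¬X = X).

(s AND r) OR ((NOT s) AND (NOT r))


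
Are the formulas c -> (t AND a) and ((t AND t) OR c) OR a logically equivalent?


Compare truth tables:
a | c | t | φ | ψ
-----------------
F | F | F | T | F
T | F | F | T | T
F | T | F | F | T
T | T | F | F | T
F | F | T | T | T
T | F | T | T | T
F | T | T | F | T
T | T | T | T | T
They differ at row 1 (a=F, c=F, t=F): φ=T but ψ=F.

No, they are not logically equivalent.


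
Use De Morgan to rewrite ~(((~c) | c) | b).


De Morgan: the negation of a disjunction is the conjunction of the negations.
Distribute ~ across |, flipping it to &, and negate each literal.

(c & (~c)) & (~b)


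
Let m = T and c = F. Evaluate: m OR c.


Disjunction is false only when both operands are false.
Substitute: m=T, c=F.
T OR F evaluates to T.

T


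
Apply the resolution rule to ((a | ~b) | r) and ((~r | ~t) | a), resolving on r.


The clauses contain complementary literals r and ~r.
Resolution eliminates this pair and disjoins the remaining literals (merging duplicates).

((~b | a) | ~t)


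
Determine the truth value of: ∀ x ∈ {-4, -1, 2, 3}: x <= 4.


Evaluate the predicate on each element: -4:T, -1:T, 2:T, 3:T.
Every element satisfies the predicate.

T


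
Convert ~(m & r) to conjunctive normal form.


Step 1: Apply De Morgan: ¬(m ∧ r) = ¬m ∨ ¬r.

(~m) | (~r)


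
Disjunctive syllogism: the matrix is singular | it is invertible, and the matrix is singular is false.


Disjunctive syllogism: from (P ∨ Q) and ¬P, infer Q.
One disjunct, 'the matrix is singular', is ruled out; the other must hold.

it is invertible


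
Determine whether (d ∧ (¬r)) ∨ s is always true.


Build the truth table over {d, r, s}:
d | r | s | φ
-------------
F | F | F | F
T | F | F | T
F | T | F | F
T | T | F | F
F | F | T | T
T | F | T | T
F | T | T | T
T | T | T | T
Counterexample at row 1: with d=F, r=F, s=F, the formula is F.

No, it is not a tautology.


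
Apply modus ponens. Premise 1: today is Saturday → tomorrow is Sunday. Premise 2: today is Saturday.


Modus ponens: from (P → Q) and P, infer Q.
P = 'today is Saturday' is asserted, and P → Q holds, so Q follows.

tomorrow is Sunday.


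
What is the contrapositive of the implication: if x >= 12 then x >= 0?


The contrapositive of (P → Q) is (¬Q → ¬P); it is logically equivalent to the original.
Here P = 'x >= 12' and Q = 'x >= 0'.

If not (x >= 0), then not (x >= 12).


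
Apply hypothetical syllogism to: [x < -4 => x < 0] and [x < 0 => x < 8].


Hypothetical syllogism: from (P → Q) and (Q → R), infer (P → R).
Chain the two implications through the shared middle term 'x < 0'.

x < -4 => x < 8


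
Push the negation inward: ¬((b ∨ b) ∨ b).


De Morgan: the negation of a disjunction is the conjunction of the negations.
Distribute ¬ across ∨, flipping it to ∧, and negate each literal.

((¬b) ∧ (¬b)) ∧ (¬b)


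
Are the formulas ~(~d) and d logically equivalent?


Compare truth tables:
d | φ | ψ
---------
False | False | False
True | True | True
The columns φ and ψ agree on every row.

Yes, they are logically equivalent.


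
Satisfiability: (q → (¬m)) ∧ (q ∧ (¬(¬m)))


Check all 4 assignments over {m, q}:
m | q | φ
---------
F | F | F
T | F | F
F | T | F
T | T | F
No assignment makes the formula true.

Unsatisfiable.


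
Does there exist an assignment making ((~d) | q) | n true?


Search for a satisfying assignment over {d, n, q}.
Try d=False, n=False, q=False: the formula evaluates to True.
A satisfying assignment exists.

Satisfiable.


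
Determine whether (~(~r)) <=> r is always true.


Build the truth table over {r}:
r | φ
-----
False | True
True | True
Every row evaluates to true.

Yes, it is a tautology.


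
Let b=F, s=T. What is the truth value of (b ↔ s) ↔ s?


Substitute b=F, s=T:
b ↔ s = F ↔ T = F
(b ↔ s) ↔ s = F ↔ T = F

F


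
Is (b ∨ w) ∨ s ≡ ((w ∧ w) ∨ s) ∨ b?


Compare truth tables:
b | s | w | φ | ψ
-----------------
F | F | F | F | F
T | F | F | T | T
F | T | F | T | T
T | T | F | T | T
F | F | T | T | T
T | F | T | T | T
F | T | T | T | T
T | T | T | T | T
The columns φ and ψ agree on every row.

Yes, they are logically equivalent.


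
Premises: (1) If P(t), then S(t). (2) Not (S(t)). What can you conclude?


Modus tollens: from (P → Q) and ¬Q, infer ¬P.
Q = 'S(t)' is denied; since P → Q, P must also fail.

Not (P(t)).


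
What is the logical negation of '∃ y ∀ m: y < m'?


Negation flips each quantifier (∀↔∃) and negates the inner predicate.
¬(∃ y ∀ m: φ) = ∀ y ∃ m: ¬φ.

∀ y ∃ m: ¬(y < m)


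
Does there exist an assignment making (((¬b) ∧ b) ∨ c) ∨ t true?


Search for a satisfying assignment over {b, c, t}.
Try b=F, c=T, t=F: the formula evaluates to T.
A satisfying assignment exists.

Satisfiable.


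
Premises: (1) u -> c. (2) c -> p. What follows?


Hypothetical syllogism: from (P → Q) and (Q → R), infer (P → R).
Chain the two implications through the shared middle term 'c'.

u -> p


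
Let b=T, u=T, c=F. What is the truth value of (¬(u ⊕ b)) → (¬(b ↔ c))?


Substitute b=T, u=T, c=F:
u ⊕ b = T ⊕ T = F
¬(u ⊕ b) = T
b ↔ c = T ↔ F = F
¬(b ↔ c) = T
(¬(u ⊕ b)) → (¬(b ↔ c)) = T → T = T

T


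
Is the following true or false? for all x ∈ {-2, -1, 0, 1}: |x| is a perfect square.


Evaluate the predicate on each element: -2:F, -1:T, 0:T, 1:T.
Counterexample x = -2 fails the predicate.

F


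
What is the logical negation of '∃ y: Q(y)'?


¬(∀ x: φ) = ∃ x: ¬φ, and ¬(∃ x: φ) = ∀ x: ¬φ.
Apply to the existential statement.

∀ y: ¬(Q(y))


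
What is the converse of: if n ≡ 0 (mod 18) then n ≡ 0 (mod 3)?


The converse of (P → Q) is (Q → P). It is not in general equivalent to the original.
Here P = 'n ≡ 0 (mod 18)' and Q = 'n ≡ 0 (mod 3)'.

If n ≡ 0 (mod 3), then n ≡ 0 (mod 18).


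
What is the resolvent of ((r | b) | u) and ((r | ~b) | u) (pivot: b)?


The clauses contain complementary literals b and ~b.
Resolution eliminates this pair and disjoins the remaining literals (merging duplicates).

(r | u)


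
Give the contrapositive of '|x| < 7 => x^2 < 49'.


The contrapositive of (P → Q) is (¬Q → ¬P); it is logically equivalent to the original.
Here P = '|x| < 7' and Q = 'x^2 < 49'.

If not (x^2 < 49), then not (|x| < 7).


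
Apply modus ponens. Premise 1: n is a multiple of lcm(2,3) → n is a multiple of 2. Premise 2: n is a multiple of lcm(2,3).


Modus ponens: from (P → Q) and P, infer Q.
P = 'n is a multiple of lcm(2,3)' is asserted, and P → Q holds, so Q follows.

n is a multiple of 2.


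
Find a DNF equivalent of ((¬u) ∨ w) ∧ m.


Step 1: Distribute ∧ over ∨: ((¬u) ∨ w) ∧ m = ((¬u) ∧ m) ∨ (w ∧ m).

((¬u) ∧ m) ∨ (w ∧ m)


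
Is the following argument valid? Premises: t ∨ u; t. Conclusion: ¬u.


This is affirming a disjunct (fallacy). There exist truth assignments where the premises are all true but the conclusion is false.

Invalid.


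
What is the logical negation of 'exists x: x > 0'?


¬(forall x: φ) = exists x: ¬φ, and ¬(exists x: φ) = forall x: ¬φ.
Apply to the existential statement.

forall x: ~(x > 0)


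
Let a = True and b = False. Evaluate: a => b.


Implication is false only when antecedent is true and consequent is false.
Substitute: a=True, b=False.
True => False evaluates to False.

False


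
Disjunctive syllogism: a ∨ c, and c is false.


Disjunctive syllogism: from (P ∨ Q) and ¬P, infer Q.
One disjunct, 'c', is ruled out; the other must hold.

a


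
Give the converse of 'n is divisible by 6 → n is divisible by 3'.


The converse of (P → Q) is (Q → P). It is not in general equivalent to the original.
Here P = 'n is divisible by 6' and Q = 'n is divisible by 3'.

If n is divisible by 3, then n is divisible by 6.


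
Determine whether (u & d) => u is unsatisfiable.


Truth table over {d, u}:
d | u | φ
---------
False | False | True
True | False | True
False | True | True
True | True | True
Satisfying assignment at row 1: d=False, u=False gives True.

No, it is not a contradiction.


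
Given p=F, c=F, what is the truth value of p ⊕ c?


Exclusive or is true when exactly one operand is true.
Substitute: p=F, c=F.
F ⊕ F evaluates to F.

F


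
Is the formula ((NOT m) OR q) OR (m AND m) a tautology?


Build the truth table over {m, q}:
m | q | φ
---------
F | F | T
T | F | T
F | T | T
T | T | T
Every row evaluates to true.

Yes, it is a tautology.


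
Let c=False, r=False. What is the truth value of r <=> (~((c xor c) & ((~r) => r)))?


Substitute c=False, r=False:
c xor c = False xor False = False
~r = True
(~r) => r = True => False = False
(c xor c) & ((~r) => r) = False & False = False
~((c xor c) & ((~r) => r)) = True
r <=> (~((c xor c) & ((~r) => r))) = False <=> True = False

False


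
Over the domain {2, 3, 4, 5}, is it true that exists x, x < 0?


Evaluate the predicate on each element: 2:False, 3:False, 4:False, 5:False.
No element satisfies the predicate.

False


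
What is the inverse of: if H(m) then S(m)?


The inverse of (P → Q) is (¬P → ¬Q). It is equivalent to the converse, not to the original.
Here P = 'H(m)' and Q = 'S(m)'.

If not (H(m)), then not (S(m)).


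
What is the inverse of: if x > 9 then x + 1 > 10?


The inverse of (P → Q) is (¬P → ¬Q). It is equivalent to the converse, not to the original.
Here P = 'x > 9' and Q = 'x + 1 > 10'.

If not (x > 9), then not (x + 1 > 10).


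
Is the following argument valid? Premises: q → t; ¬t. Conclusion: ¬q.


This matches the form of modus tollens: the conclusion follows in every model of the premises.

Valid.


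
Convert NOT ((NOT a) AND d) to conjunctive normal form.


Step 1: Apply De Morgan: ¬((¬a) ∧ d) = ¬(¬a) ∨ ¬d.
Step 2: Eliminate any double negations (¬¬X = X).

a OR (NOT d)


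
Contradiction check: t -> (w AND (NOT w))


Truth table over {t, w}:
t | w | φ
---------
F | F | T
T | F | F
F | T | T
T | T | F
Satisfying assignment at row 1: t=F, w=F gives T.

No, it is not a contradiction.


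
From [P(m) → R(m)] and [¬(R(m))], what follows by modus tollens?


Modus tollens: from (P → Q) and ¬Q, infer ¬P.
Q = 'R(m)' is denied; since P → Q, P must also fail.

Not (P(m)).


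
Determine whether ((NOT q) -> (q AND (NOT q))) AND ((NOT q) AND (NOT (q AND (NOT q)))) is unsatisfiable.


Truth table over {q}:
q | φ
-----
F | F
T | F
Every row is false.

Yes, it is a contradiction.


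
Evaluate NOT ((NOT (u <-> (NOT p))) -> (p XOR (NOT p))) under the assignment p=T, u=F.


Substitute p=T, u=F:
NOT p = F
u <-> (NOT p) = F <-> F = T
NOT (u <-> (NOT p)) = F
NOT p = F
p XOR (NOT p) = T XOR F = T
(NOT (u <-> (NOT p))) -> (p XOR (NOT p)) = F -> T = T
NOT ((NOT (u <-> (NOT p))) -> (p XOR (NOT p))) = F

F


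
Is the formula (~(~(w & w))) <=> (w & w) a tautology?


Build the truth table over {w}:
w | φ
-----
False | True
True | True
Every row evaluates to true.

Yes, it is a tautology.


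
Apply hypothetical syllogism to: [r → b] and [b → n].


Hypothetical syllogism: from (P → Q) and (Q → R), infer (P → R).
Chain the two implications through the shared middle term 'b'.

r → n


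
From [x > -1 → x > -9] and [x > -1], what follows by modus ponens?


Modus ponens: from (P → Q) and P, infer Q.
P = 'x > -1' is asserted, and P → Q holds, so Q follows.

x > -9.


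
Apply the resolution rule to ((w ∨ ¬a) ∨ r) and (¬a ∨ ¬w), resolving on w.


The clauses contain complementary literals w and ¬w.
Resolution eliminates this pair and disjoins the remaining literals (merging duplicates).

(r ∨ ¬a)


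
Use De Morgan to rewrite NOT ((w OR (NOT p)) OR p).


De Morgan: the negation of a disjunction is the conjunction of the negations.
Distribute NOT across OR, flipping it to AND, and negate each literal.

((NOT w) AND p) AND (NOT p)


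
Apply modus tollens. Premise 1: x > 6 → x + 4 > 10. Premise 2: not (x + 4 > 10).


Modus tollens: from (P → Q) and ¬Q, infer ¬P.
Q = 'x + 4 > 10' is denied; since P → Q, P must also fail.

Not (x > 6).


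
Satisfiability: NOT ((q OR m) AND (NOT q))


Search for a satisfying assignment over {m, q}.
Try m=F, q=F: the formula evaluates to T.
A satisfying assignment exists.

Satisfiable.
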